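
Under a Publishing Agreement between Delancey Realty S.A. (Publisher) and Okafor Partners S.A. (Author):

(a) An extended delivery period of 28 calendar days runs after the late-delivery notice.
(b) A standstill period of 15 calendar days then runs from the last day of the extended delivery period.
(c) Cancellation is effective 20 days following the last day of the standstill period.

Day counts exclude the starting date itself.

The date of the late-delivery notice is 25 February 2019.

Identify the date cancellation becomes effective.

29 April 2019

Adding 28 calendar days to 25 February 2019 gives 25 March 2019, which is the last day of the extended delivery period.
The last day of the standstill period: 15 calendar days after 25 March 2019 is 9 April 2019.
The date cancellation becomes effective: 9 April 2019 + 20 days = 29 April 2019.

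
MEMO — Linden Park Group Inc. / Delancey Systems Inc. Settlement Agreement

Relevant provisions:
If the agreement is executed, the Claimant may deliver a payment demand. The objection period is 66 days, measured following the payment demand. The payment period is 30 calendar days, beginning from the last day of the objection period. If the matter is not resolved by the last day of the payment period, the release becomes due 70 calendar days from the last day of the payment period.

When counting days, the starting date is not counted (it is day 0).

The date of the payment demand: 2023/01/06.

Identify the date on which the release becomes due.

The last day of the objection period: 66 calendar days after 2023/01/06 is 2023/03/13.
Adding 30 calendar days to 2023/03/13 gives 2023/04/12, which is the last day of the payment period.
Adding 70 calendar days to 2023/04/12 gives 2023/06/21, which is the date on which the release becomes due.

2023/06/21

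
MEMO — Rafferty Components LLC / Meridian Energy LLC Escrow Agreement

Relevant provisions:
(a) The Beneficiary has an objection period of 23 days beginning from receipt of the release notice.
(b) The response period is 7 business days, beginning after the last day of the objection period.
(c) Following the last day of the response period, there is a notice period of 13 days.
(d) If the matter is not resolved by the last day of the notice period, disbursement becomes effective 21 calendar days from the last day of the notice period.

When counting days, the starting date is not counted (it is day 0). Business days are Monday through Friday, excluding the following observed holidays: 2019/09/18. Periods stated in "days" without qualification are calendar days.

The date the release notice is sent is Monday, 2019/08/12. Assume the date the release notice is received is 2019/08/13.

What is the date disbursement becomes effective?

The last day of the objection period: 23 calendar days after 2019/08/13 is 2019/09/05.
From Thursday, 2019/09/05, 7 business days (Sep 6, Sep 9, Sep 10, Sep 11, Sep 12, Sep 13, Sep 16, skipping weekends) brings us to Monday, 2019/09/16, which is the last day of the response period.
The last day of the notice period: 13 calendar days after 2019/09/16 is 2019/09/29.
The date disbursement becomes effective: 2019/09/29 + 21 days = 2019/10/20.

2019/10/20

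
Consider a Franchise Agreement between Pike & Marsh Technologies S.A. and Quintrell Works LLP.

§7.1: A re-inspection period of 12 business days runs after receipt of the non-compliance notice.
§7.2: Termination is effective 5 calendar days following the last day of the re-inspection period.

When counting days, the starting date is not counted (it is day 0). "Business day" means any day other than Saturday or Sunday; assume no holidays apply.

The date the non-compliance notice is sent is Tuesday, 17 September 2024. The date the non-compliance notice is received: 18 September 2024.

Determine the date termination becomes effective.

From Wednesday, 18 September 2024, 12 business days (Sep 19, Sep 20, Sep 23, Sep 24, …, Oct 2, Oct 3, Oct 4, skipping weekends) brings us to Friday, 4 October 2024, which is the last day of the re-inspection period.
Adding 5 calendar days to 4 October 2024 gives 9 October 2024, which is the date termination becomes effective.

9 October 2024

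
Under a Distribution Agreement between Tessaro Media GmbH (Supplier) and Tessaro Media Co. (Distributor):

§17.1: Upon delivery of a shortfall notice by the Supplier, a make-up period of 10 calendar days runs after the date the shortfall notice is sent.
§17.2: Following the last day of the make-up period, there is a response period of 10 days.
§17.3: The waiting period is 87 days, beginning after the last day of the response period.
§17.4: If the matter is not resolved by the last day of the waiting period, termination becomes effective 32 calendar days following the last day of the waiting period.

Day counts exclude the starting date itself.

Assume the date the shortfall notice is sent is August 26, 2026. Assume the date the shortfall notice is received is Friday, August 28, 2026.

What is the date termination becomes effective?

January 12, 2027

Adding 10 calendar days to August 26, 2026 gives September 5, 2026, which is the last day of the make-up period.
The last day of the response period: 10 calendar days after September 5, 2026 is September 15, 2026.
The last day of the waiting period: September 15, 2026 + 87 days = December 11, 2026.
The date termination becomes effective: December 11, 2026 + 32 days = January 12, 2027.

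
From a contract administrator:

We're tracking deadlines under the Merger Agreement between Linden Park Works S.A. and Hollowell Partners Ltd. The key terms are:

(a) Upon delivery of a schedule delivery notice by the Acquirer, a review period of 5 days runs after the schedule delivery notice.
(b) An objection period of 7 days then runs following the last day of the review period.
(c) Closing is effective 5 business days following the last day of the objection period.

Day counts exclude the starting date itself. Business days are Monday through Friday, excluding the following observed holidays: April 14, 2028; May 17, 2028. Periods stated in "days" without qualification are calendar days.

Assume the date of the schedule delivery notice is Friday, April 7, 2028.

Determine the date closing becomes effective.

Adding 5 calendar days to April 7, 2028 gives April 12, 2028, which is the last day of the review period.
Adding 7 calendar days to April 12, 2028 gives April 19, 2028, which is the last day of the objection period.
The date closing becomes effective: counting 5 business days from Wednesday, April 19, 2028 (Apr 20, Apr 21, Apr 24, Apr 25, Apr 26, skipping weekends) reaches Wednesday, April 26, 2028.

April 26, 2028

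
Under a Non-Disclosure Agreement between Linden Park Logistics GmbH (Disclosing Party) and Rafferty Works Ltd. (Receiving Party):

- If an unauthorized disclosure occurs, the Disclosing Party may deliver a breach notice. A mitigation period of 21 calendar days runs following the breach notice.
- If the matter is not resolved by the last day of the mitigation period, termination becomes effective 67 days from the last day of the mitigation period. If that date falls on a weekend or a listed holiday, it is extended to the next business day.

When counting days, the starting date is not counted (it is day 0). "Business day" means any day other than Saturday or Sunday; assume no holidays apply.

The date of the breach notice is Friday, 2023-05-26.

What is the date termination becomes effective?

The last day of the mitigation period: 21 calendar days after 2023-05-26 is 2023-06-16.
The date termination becomes effective: 67 calendar days after 2023-06-16 is 2023-08-22. 2023-08-22 is a Tuesday, so no roll-forward applies.

2023-08-22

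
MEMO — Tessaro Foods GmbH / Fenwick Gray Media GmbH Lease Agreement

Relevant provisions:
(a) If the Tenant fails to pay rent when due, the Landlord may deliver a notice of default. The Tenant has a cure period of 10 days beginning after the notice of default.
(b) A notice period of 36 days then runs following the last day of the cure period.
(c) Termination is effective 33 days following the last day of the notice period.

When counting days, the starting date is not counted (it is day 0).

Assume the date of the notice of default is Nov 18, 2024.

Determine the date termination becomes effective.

Adding 10 calendar days to Nov 18, 2024 gives Nov 28, 2024, which is the last day of the cure period.
Adding 36 calendar days to Nov 28, 2024 gives Jan 3, 2025, which is the last day of the notice period.
The date termination becomes effective: Jan 3, 2025 + 33 days = Feb 5, 2025.

Feb 5, 2025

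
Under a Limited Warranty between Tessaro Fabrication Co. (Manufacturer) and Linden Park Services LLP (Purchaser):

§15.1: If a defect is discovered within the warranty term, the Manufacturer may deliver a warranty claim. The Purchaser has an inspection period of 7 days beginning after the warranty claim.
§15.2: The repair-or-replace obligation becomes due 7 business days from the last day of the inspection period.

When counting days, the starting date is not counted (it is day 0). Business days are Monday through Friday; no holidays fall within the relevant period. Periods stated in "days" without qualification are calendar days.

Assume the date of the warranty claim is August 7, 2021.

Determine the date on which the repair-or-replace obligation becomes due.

August 24, 2021

Adding 7 calendar days to August 7, 2021 gives August 14, 2021, which is the last day of the inspection period.
From Saturday, August 14, 2021, 7 business days (Aug 16, Aug 17, Aug 18, Aug 19, Aug 20, Aug 23, Aug 24, skipping weekends) brings us to Tuesday, August 24, 2021, which is the date on which the repair-or-replace obligation becomes due.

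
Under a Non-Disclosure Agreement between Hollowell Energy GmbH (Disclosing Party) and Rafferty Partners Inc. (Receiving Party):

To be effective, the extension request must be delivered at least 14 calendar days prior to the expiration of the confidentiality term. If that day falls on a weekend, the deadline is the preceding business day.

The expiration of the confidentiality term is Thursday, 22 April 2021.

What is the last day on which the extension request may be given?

22 April 2021 minus 14 days is 8 April 2021. That is a Thursday, so no adjustment is needed.

8 April 2021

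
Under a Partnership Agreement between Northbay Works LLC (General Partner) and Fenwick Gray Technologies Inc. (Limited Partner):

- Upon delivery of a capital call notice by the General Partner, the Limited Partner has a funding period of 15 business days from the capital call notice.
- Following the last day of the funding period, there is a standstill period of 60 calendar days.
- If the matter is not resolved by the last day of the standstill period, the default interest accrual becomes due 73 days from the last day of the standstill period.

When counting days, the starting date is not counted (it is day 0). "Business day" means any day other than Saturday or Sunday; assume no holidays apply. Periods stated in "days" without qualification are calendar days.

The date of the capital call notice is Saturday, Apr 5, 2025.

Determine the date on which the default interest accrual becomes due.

Sep 5, 2025

From Saturday, Apr 5, 2025, 15 business days (Apr 7, Apr 8, Apr 9, Apr 10, …, Apr 23, Apr 24, Apr 25, skipping weekends) brings us to Friday, Apr 25, 2025, which is the last day of the funding period.
The last day of the standstill period: 60 calendar days after Apr 25, 2025 is Jun 24, 2025.
The date on which the default interest accrual becomes due: 73 calendar days after Jun 24, 2025 is Sep 5, 2025.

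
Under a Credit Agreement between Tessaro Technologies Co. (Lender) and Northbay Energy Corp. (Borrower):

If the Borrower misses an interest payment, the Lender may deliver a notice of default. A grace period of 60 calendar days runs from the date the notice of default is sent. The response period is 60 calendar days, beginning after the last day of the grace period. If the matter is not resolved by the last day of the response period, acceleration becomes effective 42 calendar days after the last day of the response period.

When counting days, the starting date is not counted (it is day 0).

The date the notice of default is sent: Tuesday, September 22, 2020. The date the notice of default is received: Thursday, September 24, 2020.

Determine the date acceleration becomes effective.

March 3, 2021

The last day of the grace period: 60 calendar days after September 22, 2020 is November 21, 2020.
The last day of the response period: 60 calendar days after November 21, 2020 is January 20, 2021.
The date acceleration becomes effective: January 20, 2021 + 42 days = March 3, 2021.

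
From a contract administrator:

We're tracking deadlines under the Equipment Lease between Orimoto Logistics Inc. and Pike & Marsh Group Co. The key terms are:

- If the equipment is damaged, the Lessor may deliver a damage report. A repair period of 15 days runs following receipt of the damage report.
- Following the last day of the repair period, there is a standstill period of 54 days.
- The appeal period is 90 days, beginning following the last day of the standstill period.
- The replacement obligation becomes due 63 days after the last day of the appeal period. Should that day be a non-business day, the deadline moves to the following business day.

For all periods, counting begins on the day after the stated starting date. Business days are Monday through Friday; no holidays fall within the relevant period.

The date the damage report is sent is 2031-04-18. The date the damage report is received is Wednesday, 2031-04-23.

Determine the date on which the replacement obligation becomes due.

The last day of the repair period: 2031-04-23 + 15 days = 2031-05-08.
The last day of the standstill period: 54 calendar days after 2031-05-08 is 2031-07-01.
The last day of the appeal period: 2031-07-01 + 90 days = 2031-09-29.
Adding 63 calendar days to 2031-09-29 gives 2031-12-01, which is the date on which the replacement obligation becomes due. 2031-12-01 is a Monday, so no roll-forward applies.

2031-12-01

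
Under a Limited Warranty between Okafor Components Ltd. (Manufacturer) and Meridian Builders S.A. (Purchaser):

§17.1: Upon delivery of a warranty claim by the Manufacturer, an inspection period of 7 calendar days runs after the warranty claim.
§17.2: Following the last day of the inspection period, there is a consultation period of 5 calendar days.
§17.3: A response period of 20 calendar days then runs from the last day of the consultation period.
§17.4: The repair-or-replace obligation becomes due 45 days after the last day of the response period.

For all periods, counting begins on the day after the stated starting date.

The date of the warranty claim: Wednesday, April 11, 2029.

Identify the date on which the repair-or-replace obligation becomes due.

June 27, 2029

The last day of the inspection period: April 11, 2029 + 7 days = April 18, 2029.
The last day of the consultation period: 5 calendar days after April 18, 2029 is April 23, 2029.
The last day of the response period: April 23, 2029 + 20 days = May 13, 2029.
Adding 45 calendar days to May 13, 2029 gives June 27, 2029, which is the date on which the repair-or-replace obligation becomes due.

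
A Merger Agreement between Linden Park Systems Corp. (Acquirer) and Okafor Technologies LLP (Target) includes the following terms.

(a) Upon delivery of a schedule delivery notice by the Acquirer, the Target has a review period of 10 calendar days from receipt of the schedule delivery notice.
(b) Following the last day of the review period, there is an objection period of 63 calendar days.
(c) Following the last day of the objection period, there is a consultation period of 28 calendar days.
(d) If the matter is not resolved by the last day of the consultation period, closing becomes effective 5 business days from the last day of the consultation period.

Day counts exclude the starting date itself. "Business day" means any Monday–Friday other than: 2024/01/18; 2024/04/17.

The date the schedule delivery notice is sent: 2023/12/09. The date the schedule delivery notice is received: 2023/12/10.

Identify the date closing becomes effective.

Adding 10 calendar days to 2023/12/10 gives 2023/12/20, which is the last day of the review period.
The last day of the objection period: 63 calendar days after 2023/12/20 is 2024/02/21.
The last day of the consultation period: 2024/02/21 + 28 days = 2024/03/20.
The date closing becomes effective: 5 business days after Wednesday, 2024/03/20, skipping weekends — Mar 21, Mar 22, Mar 25, Mar 26, Mar 27 — lands on Wednesday, 2024/03/27.

2024/03/27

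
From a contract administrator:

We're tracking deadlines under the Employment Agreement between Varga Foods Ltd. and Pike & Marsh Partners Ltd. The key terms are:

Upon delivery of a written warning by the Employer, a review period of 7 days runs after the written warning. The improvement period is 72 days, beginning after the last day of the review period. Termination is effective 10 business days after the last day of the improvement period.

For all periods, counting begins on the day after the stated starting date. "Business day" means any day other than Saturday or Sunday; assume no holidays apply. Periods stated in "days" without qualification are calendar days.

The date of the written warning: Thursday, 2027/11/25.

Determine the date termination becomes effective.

Adding 7 calendar days to 2027/11/25 gives 2027/12/02, which is the last day of the review period.
The last day of the improvement period: 72 calendar days after 2027/12/02 is 2028/02/12.
From Saturday, 2028/02/12, 10 business days (Feb 14, Feb 15, Feb 16, Feb 17, Feb 18, Feb 21, Feb 22, Feb 23, Feb 24, Feb 25, skipping weekends) brings us to Friday, 2028/02/25, which is the date termination becomes effective.

2028/02/25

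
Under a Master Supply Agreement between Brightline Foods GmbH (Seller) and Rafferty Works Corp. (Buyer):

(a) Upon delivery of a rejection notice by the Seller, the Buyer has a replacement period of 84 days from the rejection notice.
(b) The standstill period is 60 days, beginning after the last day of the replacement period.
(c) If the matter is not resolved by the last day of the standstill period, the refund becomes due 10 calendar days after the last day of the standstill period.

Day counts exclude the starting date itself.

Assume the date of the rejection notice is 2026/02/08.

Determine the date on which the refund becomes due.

The last day of the replacement period: 84 calendar days after 2026/02/08 is 2026/05/03.
The last day of the standstill period: 60 calendar days after 2026/05/03 is 2026/07/02.
The date on which the refund becomes due: 10 calendar days after 2026/07/02 is 2026/07/12.

2026/07/12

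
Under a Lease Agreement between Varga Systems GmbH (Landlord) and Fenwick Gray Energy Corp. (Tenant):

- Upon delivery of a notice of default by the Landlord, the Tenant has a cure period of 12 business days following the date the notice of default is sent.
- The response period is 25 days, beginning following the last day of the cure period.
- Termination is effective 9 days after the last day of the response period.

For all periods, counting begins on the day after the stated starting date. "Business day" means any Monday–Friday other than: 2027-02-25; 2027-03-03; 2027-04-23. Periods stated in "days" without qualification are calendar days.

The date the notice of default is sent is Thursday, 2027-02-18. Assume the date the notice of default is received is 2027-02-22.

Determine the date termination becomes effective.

2027-04-13

The last day of the cure period: counting 12 business days from Thursday, 2027-02-18 (Feb 19, Feb 22, Feb 23, Feb 24, …, Mar 8, Mar 9, Mar 10, skipping weekends and the listed holidays on Feb 25, Mar 3) reaches Wednesday, 2027-03-10.
Adding 25 calendar days to 2027-03-10 gives 2027-04-04, which is the last day of the response period.
The date termination becomes effective: 2027-04-04 + 9 days = 2027-04-13.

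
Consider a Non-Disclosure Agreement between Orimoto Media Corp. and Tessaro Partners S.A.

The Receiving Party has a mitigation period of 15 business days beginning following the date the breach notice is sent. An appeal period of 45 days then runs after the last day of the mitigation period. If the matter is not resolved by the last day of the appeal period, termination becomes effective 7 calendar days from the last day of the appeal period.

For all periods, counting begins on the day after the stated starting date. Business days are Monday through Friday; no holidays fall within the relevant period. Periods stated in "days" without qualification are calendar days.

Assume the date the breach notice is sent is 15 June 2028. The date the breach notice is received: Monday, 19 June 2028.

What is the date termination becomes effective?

27 August 2028

From Thursday, 15 June 2028, 15 business days (Jun 16, Jun 19, Jun 20, Jun 21, …, Jul 4, Jul 5, Jul 6, skipping weekends) brings us to Thursday, 6 July 2028, which is the last day of the mitigation period.
The last day of the appeal period: 45 calendar days after 6 July 2028 is 20 August 2028.
Adding 7 calendar days to 20 August 2028 gives 27 August 2028, which is the date termination becomes effective.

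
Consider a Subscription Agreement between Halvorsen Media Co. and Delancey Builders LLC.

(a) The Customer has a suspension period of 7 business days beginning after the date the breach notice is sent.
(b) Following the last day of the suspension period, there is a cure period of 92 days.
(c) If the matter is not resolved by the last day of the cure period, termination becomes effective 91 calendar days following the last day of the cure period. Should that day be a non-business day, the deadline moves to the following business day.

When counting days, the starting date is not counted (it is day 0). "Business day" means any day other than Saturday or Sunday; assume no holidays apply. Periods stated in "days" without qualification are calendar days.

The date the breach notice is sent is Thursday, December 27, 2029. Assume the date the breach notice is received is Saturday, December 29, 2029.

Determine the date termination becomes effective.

July 9, 2030

The last day of the suspension period: counting 7 business days from Thursday, December 27, 2029 (Dec 28, Dec 31, Jan 1, Jan 2, Jan 3, Jan 4, Jan 7, skipping weekends) reaches Monday, January 7, 2030.
The last day of the cure period: January 7, 2030 + 92 days = April 9, 2030.
The date termination becomes effective: 91 calendar days after April 9, 2030 is July 9, 2030. July 9, 2030 is a Tuesday, so no roll-forward applies.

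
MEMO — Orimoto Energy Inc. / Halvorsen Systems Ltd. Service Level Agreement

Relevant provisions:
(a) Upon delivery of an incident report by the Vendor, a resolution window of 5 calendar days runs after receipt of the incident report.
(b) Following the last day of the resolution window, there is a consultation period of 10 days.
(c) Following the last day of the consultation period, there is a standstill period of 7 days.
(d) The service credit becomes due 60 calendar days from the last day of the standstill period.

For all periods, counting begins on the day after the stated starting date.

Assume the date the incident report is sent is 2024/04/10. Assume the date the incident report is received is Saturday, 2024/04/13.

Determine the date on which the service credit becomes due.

2024/07/04

The last day of the resolution window: 2024/04/13 + 5 days = 2024/04/18.
The last day of the consultation period: 10 calendar days after 2024/04/18 is 2024/04/28.
The last day of the standstill period: 2024/04/28 + 7 days = 2024/05/05.
Adding 60 calendar days to 2024/05/05 gives 2024/07/04, which is the date on which the service credit becomes due.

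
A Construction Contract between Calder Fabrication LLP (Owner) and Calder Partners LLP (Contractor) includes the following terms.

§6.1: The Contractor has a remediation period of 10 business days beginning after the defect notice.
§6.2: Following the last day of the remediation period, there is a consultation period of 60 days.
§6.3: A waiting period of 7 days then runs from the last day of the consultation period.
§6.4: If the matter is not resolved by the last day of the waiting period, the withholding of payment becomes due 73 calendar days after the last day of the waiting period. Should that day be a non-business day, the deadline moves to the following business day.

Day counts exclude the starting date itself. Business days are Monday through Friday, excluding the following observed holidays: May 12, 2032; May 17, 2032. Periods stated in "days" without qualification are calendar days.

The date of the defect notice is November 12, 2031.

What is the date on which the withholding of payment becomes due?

From Wednesday, November 12, 2031, 10 business days (Nov 13, Nov 14, Nov 17, Nov 18, Nov 19, Nov 20, Nov 21, Nov 24, Nov 25, Nov 26, skipping weekends) brings us to Wednesday, November 26, 2031, which is the last day of the remediation period.
Adding 60 calendar days to November 26, 2031 gives January 25, 2032, which is the last day of the consultation period.
Adding 7 calendar days to January 25, 2032 gives February 1, 2032, which is the last day of the waiting period.
Adding 73 calendar days to February 1, 2032 gives April 14, 2032, which is the date on which the withholding of payment becomes due. April 14, 2032 is a Wednesday and is not a listed holiday, so no roll-forward applies.

April 14, 2032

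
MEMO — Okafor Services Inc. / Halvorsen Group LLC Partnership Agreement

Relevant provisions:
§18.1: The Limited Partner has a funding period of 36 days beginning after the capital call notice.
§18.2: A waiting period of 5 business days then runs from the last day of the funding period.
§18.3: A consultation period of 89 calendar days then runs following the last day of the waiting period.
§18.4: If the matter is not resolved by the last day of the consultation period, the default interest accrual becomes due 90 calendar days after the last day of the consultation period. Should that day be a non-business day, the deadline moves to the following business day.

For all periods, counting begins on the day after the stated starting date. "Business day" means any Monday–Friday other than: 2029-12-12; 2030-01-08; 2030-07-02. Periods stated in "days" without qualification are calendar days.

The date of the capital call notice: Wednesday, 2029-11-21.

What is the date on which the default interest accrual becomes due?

The last day of the funding period: 36 calendar days after 2029-11-21 is 2029-12-27.
The last day of the waiting period: counting 5 business days from Thursday, 2029-12-27 (Dec 28, Dec 31, Jan 1, Jan 2, Jan 3, skipping weekends) reaches Thursday, 2030-01-03.
The last day of the consultation period: 2030-01-03 + 89 days = 2030-04-02.
The date on which the default interest accrual becomes due: 2030-04-02 + 90 days = 2030-07-01. 2030-07-01 is a Monday and is not a listed holiday, so no roll-forward applies.

2030-07-01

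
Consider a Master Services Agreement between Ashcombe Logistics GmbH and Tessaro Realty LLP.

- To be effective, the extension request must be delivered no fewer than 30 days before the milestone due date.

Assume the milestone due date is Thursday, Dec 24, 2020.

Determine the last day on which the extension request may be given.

Nov 24, 2020

Counting back 30 calendar days from Dec 24, 2020 gives Nov 24, 2020.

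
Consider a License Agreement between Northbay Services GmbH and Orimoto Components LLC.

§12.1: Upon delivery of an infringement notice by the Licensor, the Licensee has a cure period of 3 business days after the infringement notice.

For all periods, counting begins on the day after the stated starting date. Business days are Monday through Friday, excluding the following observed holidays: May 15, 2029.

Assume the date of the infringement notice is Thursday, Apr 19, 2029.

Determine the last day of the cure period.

The last day of the cure period: 3 business days after Thursday, Apr 19, 2029, skipping weekends — Apr 20, Apr 23, Apr 24 — lands on Tuesday, Apr 24, 2029.

Apr 24, 2029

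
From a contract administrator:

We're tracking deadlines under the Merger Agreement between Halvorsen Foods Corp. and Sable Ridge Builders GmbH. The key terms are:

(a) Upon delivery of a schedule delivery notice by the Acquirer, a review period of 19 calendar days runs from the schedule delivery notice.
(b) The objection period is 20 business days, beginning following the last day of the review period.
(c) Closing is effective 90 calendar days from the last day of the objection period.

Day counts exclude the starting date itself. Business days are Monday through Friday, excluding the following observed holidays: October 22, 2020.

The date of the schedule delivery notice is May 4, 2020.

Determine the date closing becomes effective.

September 17, 2020

The last day of the review period: 19 calendar days after May 4, 2020 is May 23, 2020.
The last day of the objection period: counting 20 business days from Saturday, May 23, 2020 (May 25, May 26, May 27, May 28, …, Jun 17, Jun 18, Jun 19, skipping weekends) reaches Friday, June 19, 2020.
Adding 90 calendar days to June 19, 2020 gives September 17, 2020, which is the date closing becomes effective.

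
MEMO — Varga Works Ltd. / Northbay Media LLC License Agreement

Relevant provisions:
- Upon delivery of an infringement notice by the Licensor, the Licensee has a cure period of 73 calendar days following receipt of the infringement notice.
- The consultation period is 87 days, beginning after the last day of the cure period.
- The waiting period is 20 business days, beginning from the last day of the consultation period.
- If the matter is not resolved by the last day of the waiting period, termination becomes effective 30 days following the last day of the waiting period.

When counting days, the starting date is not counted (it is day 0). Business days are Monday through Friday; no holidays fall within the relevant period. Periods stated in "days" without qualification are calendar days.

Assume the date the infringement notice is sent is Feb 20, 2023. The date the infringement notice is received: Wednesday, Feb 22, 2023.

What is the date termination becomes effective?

Sep 28, 2023

Adding 73 calendar days to Feb 22, 2023 gives May 6, 2023, which is the last day of the cure period.
The last day of the consultation period: 87 calendar days after May 6, 2023 is Aug 1, 2023.
The last day of the waiting period: counting 20 business days from Tuesday, Aug 1, 2023 (Aug 2, Aug 3, Aug 4, Aug 7, …, Aug 25, Aug 28, Aug 29, skipping weekends) reaches Tuesday, Aug 29, 2023.
The date termination becomes effective: 30 calendar days after Aug 29, 2023 is Sep 28, 2023.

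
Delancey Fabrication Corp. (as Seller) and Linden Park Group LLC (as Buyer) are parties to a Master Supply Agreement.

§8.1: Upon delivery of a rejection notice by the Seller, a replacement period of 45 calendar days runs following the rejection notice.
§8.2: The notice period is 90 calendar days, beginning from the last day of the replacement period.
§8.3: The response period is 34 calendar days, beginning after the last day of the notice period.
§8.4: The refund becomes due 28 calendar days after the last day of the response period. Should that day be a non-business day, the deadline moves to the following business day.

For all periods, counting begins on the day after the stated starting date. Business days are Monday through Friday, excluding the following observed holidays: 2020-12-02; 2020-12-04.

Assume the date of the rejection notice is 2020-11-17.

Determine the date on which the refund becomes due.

2021-06-02

Adding 45 calendar days to 2020-11-17 gives 2021-01-01, which is the last day of the replacement period.
The last day of the notice period: 90 calendar days after 2021-01-01 is 2021-04-01.
The last day of the response period: 34 calendar days after 2021-04-01 is 2021-05-05.
The date on which the refund becomes due: 28 calendar days after 2021-05-05 is 2021-06-02. 2021-06-02 is a Wednesday and is not a listed holiday, so no roll-forward applies.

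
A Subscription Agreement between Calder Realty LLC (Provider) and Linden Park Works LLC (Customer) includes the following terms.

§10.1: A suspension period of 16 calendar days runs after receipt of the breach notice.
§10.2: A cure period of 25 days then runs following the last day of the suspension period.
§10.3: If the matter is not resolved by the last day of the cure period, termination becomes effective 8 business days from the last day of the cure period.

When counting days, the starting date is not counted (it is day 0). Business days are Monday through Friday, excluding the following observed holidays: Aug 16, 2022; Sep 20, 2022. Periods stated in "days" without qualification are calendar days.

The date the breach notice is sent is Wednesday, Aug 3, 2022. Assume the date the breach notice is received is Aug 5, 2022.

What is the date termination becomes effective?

Sep 28, 2022

Adding 16 calendar days to Aug 5, 2022 gives Aug 21, 2022, which is the last day of the suspension period.
Adding 25 calendar days to Aug 21, 2022 gives Sep 15, 2022, which is the last day of the cure period.
The date termination becomes effective: counting 8 business days from Thursday, Sep 15, 2022 (Sep 16, Sep 19, Sep 21, Sep 22, Sep 23, Sep 26, Sep 27, Sep 28, skipping weekends and the listed holiday on Sep 20) reaches Wednesday, Sep 28, 2022.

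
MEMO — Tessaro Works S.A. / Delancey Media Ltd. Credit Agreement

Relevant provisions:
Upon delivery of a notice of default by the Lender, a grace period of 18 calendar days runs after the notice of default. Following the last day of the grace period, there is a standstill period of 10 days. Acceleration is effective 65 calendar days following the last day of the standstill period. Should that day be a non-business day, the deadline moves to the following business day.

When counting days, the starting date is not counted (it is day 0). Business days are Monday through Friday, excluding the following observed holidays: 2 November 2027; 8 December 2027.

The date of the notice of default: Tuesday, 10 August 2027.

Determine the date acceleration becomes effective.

Adding 18 calendar days to 10 August 2027 gives 28 August 2027, which is the last day of the grace period.
The last day of the standstill period: 28 August 2027 + 10 days = 7 September 2027.
The date acceleration becomes effective: 7 September 2027 + 65 days = 11 November 2027. 11 November 2027 is a Thursday and is not a listed holiday, so no roll-forward applies.

11 November 2027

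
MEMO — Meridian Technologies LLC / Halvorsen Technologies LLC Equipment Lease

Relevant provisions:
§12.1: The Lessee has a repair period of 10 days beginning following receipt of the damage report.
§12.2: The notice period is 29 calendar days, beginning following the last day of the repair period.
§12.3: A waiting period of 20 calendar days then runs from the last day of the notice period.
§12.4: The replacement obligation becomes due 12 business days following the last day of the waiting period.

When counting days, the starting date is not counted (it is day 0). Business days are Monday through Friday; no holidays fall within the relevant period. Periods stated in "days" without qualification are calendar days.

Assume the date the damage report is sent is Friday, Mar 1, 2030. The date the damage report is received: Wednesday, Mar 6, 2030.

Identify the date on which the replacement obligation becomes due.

May 21, 2030

Adding 10 calendar days to Mar 6, 2030 gives Mar 16, 2030, which is the last day of the repair period.
The last day of the notice period: 29 calendar days after Mar 16, 2030 is Apr 14, 2030.
The last day of the waiting period: Apr 14, 2030 + 20 days = May 4, 2030.
The date on which the replacement obligation becomes due: counting 12 business days from Saturday, May 4, 2030 (May 6, May 7, May 8, May 9, …, May 17, May 20, May 21, skipping weekends) reaches Tuesday, May 21, 2030.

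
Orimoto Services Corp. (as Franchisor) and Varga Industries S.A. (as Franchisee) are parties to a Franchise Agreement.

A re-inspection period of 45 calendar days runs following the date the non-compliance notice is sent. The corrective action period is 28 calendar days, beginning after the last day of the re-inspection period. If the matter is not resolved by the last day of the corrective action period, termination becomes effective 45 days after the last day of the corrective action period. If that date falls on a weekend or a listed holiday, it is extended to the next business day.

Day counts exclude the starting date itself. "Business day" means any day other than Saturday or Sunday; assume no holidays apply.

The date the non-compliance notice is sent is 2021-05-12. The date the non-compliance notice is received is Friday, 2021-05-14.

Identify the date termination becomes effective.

2021-09-07

The last day of the re-inspection period: 2021-05-12 + 45 days = 2021-06-26.
Adding 28 calendar days to 2021-06-26 gives 2021-07-24, which is the last day of the corrective action period.
The date termination becomes effective: 2021-07-24 + 45 days = 2021-09-07. 2021-09-07 is a Tuesday, so no roll-forward applies.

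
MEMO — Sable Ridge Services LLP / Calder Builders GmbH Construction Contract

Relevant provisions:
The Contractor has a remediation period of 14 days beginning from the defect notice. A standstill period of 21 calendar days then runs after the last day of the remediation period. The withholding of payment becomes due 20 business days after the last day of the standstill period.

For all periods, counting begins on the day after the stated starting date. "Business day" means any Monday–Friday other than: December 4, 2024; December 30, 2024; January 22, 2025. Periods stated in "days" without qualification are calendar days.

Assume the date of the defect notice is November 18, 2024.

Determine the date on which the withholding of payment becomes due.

The last day of the remediation period: November 18, 2024 + 14 days = December 2, 2024.
The last day of the standstill period: 21 calendar days after December 2, 2024 is December 23, 2024.
From Monday, December 23, 2024, 20 business days (Dec 24, Dec 25, Dec 26, Dec 27, …, Jan 17, Jan 20, Jan 21, skipping weekends and the listed holiday on Dec 30) brings us to Tuesday, January 21, 2025, which is the date on which the withholding of payment becomes due.

January 21, 2025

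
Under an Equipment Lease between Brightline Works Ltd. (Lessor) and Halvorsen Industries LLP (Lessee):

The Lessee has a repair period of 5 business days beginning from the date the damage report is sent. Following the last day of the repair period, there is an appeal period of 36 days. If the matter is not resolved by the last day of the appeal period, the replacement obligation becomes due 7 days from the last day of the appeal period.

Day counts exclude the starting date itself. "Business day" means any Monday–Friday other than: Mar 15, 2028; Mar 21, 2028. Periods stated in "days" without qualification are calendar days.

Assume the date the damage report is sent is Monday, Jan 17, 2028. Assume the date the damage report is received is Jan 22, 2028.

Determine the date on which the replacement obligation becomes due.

The last day of the repair period: counting 5 business days from Monday, Jan 17, 2028 (Jan 18, Jan 19, Jan 20, Jan 21, Jan 24, skipping weekends) reaches Monday, Jan 24, 2028.
The last day of the appeal period: 36 calendar days after Jan 24, 2028 is Feb 29, 2028.
The date on which the replacement obligation becomes due: Feb 29, 2028 + 7 days = Mar 7, 2028.

Mar 7, 2028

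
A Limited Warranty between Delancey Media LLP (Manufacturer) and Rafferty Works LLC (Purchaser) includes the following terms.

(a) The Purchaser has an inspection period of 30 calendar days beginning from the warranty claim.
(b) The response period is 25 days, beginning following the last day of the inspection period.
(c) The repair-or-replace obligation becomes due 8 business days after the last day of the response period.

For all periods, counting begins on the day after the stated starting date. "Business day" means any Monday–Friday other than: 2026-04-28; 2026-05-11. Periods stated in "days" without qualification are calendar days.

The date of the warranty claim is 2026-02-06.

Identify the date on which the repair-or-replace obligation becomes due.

2026-04-14

Adding 30 calendar days to 2026-02-06 gives 2026-03-08, which is the last day of the inspection period.
The last day of the response period: 2026-03-08 + 25 days = 2026-04-02.
From Thursday, 2026-04-02, 8 business days (Apr 3, Apr 6, Apr 7, Apr 8, Apr 9, Apr 10, Apr 13, Apr 14, skipping weekends) brings us to Tuesday, 2026-04-14, which is the date on which the repair-or-replace obligation becomes due.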